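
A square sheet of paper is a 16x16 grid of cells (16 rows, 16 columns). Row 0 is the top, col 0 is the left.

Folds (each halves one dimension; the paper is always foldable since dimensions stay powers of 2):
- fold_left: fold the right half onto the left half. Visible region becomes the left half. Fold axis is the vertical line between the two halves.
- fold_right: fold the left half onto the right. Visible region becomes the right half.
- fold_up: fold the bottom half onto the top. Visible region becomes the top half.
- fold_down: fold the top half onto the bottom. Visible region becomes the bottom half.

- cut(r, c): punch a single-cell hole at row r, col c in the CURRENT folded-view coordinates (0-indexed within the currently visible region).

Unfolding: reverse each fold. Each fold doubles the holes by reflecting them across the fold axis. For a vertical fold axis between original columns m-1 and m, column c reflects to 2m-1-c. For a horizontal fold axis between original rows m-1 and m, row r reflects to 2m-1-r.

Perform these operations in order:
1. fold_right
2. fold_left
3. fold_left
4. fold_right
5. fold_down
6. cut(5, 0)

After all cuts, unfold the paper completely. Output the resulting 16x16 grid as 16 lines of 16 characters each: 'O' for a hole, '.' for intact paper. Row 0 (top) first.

Op 1 fold_right: fold axis v@8; visible region now rows[0,16) x cols[8,16) = 16x8
Op 2 fold_left: fold axis v@12; visible region now rows[0,16) x cols[8,12) = 16x4
Op 3 fold_left: fold axis v@10; visible region now rows[0,16) x cols[8,10) = 16x2
Op 4 fold_right: fold axis v@9; visible region now rows[0,16) x cols[9,10) = 16x1
Op 5 fold_down: fold axis h@8; visible region now rows[8,16) x cols[9,10) = 8x1
Op 6 cut(5, 0): punch at orig (13,9); cuts so far [(13, 9)]; region rows[8,16) x cols[9,10) = 8x1
Unfold 1 (reflect across h@8): 2 holes -> [(2, 9), (13, 9)]
Unfold 2 (reflect across v@9): 4 holes -> [(2, 8), (2, 9), (13, 8), (13, 9)]
Unfold 3 (reflect across v@10): 8 holes -> [(2, 8), (2, 9), (2, 10), (2, 11), (13, 8), (13, 9), (13, 10), (13, 11)]
Unfold 4 (reflect across v@12): 16 holes -> [(2, 8), (2, 9), (2, 10), (2, 11), (2, 12), (2, 13), (2, 14), (2, 15), (13, 8), (13, 9), (13, 10), (13, 11), (13, 12), (13, 13), (13, 14), (13, 15)]
Unfold 5 (reflect across v@8): 32 holes -> [(2, 0), (2, 1), (2, 2), (2, 3), (2, 4), (2, 5), (2, 6), (2, 7), (2, 8), (2, 9), (2, 10), (2, 11), (2, 12), (2, 13), (2, 14), (2, 15), (13, 0), (13, 1), (13, 2), (13, 3), (13, 4), (13, 5), (13, 6), (13, 7), (13, 8), (13, 9), (13, 10), (13, 11), (13, 12), (13, 13), (13, 14), (13, 15)]

Answer: ................
................
OOOOOOOOOOOOOOOO
................
................
................
................
................
................
................
................
................
................
OOOOOOOOOOOOOOOO
................
................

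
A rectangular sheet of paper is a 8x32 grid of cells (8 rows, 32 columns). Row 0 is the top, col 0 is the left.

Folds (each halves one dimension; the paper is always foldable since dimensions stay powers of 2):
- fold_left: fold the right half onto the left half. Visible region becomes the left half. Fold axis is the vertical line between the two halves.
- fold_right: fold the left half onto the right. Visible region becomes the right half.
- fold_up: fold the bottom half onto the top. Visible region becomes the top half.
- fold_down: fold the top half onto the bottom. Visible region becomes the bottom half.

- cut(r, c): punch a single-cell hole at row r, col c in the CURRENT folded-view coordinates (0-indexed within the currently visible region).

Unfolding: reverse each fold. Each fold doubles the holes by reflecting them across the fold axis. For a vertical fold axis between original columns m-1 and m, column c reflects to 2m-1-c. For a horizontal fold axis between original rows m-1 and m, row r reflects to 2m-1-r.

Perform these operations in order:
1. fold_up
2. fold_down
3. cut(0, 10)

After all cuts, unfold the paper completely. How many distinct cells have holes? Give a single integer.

Answer: 4

Derivation:
Op 1 fold_up: fold axis h@4; visible region now rows[0,4) x cols[0,32) = 4x32
Op 2 fold_down: fold axis h@2; visible region now rows[2,4) x cols[0,32) = 2x32
Op 3 cut(0, 10): punch at orig (2,10); cuts so far [(2, 10)]; region rows[2,4) x cols[0,32) = 2x32
Unfold 1 (reflect across h@2): 2 holes -> [(1, 10), (2, 10)]
Unfold 2 (reflect across h@4): 4 holes -> [(1, 10), (2, 10), (5, 10), (6, 10)]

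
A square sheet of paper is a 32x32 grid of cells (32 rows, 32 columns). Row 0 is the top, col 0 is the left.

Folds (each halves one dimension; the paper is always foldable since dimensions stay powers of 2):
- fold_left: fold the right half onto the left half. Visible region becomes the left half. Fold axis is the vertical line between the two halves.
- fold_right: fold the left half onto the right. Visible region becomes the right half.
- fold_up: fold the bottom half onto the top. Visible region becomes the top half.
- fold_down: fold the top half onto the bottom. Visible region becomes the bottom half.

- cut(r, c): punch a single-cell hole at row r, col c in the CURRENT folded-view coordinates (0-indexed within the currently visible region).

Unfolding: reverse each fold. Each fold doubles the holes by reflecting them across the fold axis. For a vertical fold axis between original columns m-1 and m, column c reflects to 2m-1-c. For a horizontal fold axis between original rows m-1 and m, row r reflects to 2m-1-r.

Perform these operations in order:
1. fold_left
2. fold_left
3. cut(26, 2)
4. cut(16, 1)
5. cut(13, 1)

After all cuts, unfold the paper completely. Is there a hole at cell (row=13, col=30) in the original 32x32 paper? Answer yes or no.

Op 1 fold_left: fold axis v@16; visible region now rows[0,32) x cols[0,16) = 32x16
Op 2 fold_left: fold axis v@8; visible region now rows[0,32) x cols[0,8) = 32x8
Op 3 cut(26, 2): punch at orig (26,2); cuts so far [(26, 2)]; region rows[0,32) x cols[0,8) = 32x8
Op 4 cut(16, 1): punch at orig (16,1); cuts so far [(16, 1), (26, 2)]; region rows[0,32) x cols[0,8) = 32x8
Op 5 cut(13, 1): punch at orig (13,1); cuts so far [(13, 1), (16, 1), (26, 2)]; region rows[0,32) x cols[0,8) = 32x8
Unfold 1 (reflect across v@8): 6 holes -> [(13, 1), (13, 14), (16, 1), (16, 14), (26, 2), (26, 13)]
Unfold 2 (reflect across v@16): 12 holes -> [(13, 1), (13, 14), (13, 17), (13, 30), (16, 1), (16, 14), (16, 17), (16, 30), (26, 2), (26, 13), (26, 18), (26, 29)]
Holes: [(13, 1), (13, 14), (13, 17), (13, 30), (16, 1), (16, 14), (16, 17), (16, 30), (26, 2), (26, 13), (26, 18), (26, 29)]

Answer: yes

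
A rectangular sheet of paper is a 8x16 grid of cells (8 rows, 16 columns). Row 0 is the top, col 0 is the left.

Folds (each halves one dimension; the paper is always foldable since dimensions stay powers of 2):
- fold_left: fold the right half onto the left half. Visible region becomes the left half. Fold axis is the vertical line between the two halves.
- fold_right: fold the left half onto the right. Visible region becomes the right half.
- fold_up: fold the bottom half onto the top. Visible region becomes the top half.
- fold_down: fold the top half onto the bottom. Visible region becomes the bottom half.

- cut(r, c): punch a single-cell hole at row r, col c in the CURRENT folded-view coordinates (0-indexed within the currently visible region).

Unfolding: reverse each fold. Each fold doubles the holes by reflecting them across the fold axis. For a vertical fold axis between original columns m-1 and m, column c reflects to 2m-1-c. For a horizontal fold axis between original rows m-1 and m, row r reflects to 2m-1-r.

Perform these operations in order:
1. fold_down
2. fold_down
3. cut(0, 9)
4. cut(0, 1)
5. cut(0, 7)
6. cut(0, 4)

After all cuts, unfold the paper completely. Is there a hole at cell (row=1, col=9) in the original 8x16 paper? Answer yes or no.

Op 1 fold_down: fold axis h@4; visible region now rows[4,8) x cols[0,16) = 4x16
Op 2 fold_down: fold axis h@6; visible region now rows[6,8) x cols[0,16) = 2x16
Op 3 cut(0, 9): punch at orig (6,9); cuts so far [(6, 9)]; region rows[6,8) x cols[0,16) = 2x16
Op 4 cut(0, 1): punch at orig (6,1); cuts so far [(6, 1), (6, 9)]; region rows[6,8) x cols[0,16) = 2x16
Op 5 cut(0, 7): punch at orig (6,7); cuts so far [(6, 1), (6, 7), (6, 9)]; region rows[6,8) x cols[0,16) = 2x16
Op 6 cut(0, 4): punch at orig (6,4); cuts so far [(6, 1), (6, 4), (6, 7), (6, 9)]; region rows[6,8) x cols[0,16) = 2x16
Unfold 1 (reflect across h@6): 8 holes -> [(5, 1), (5, 4), (5, 7), (5, 9), (6, 1), (6, 4), (6, 7), (6, 9)]
Unfold 2 (reflect across h@4): 16 holes -> [(1, 1), (1, 4), (1, 7), (1, 9), (2, 1), (2, 4), (2, 7), (2, 9), (5, 1), (5, 4), (5, 7), (5, 9), (6, 1), (6, 4), (6, 7), (6, 9)]
Holes: [(1, 1), (1, 4), (1, 7), (1, 9), (2, 1), (2, 4), (2, 7), (2, 9), (5, 1), (5, 4), (5, 7), (5, 9), (6, 1), (6, 4), (6, 7), (6, 9)]

Answer: yes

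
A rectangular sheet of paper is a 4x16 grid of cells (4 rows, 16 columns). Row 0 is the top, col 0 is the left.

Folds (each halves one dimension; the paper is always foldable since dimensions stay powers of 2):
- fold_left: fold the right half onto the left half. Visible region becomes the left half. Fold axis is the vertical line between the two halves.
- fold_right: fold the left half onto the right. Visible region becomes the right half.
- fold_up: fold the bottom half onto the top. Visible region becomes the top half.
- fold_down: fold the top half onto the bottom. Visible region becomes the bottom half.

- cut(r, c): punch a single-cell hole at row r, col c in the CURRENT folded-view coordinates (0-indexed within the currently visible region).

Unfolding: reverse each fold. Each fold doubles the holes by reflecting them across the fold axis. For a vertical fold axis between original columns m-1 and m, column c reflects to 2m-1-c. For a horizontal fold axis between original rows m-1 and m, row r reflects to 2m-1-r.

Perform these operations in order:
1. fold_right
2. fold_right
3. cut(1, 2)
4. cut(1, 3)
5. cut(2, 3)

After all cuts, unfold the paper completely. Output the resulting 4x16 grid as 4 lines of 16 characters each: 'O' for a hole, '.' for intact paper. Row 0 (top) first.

Answer: ................
OO....OOOO....OO
O......OO......O
................

Derivation:
Op 1 fold_right: fold axis v@8; visible region now rows[0,4) x cols[8,16) = 4x8
Op 2 fold_right: fold axis v@12; visible region now rows[0,4) x cols[12,16) = 4x4
Op 3 cut(1, 2): punch at orig (1,14); cuts so far [(1, 14)]; region rows[0,4) x cols[12,16) = 4x4
Op 4 cut(1, 3): punch at orig (1,15); cuts so far [(1, 14), (1, 15)]; region rows[0,4) x cols[12,16) = 4x4
Op 5 cut(2, 3): punch at orig (2,15); cuts so far [(1, 14), (1, 15), (2, 15)]; region rows[0,4) x cols[12,16) = 4x4
Unfold 1 (reflect across v@12): 6 holes -> [(1, 8), (1, 9), (1, 14), (1, 15), (2, 8), (2, 15)]
Unfold 2 (reflect across v@8): 12 holes -> [(1, 0), (1, 1), (1, 6), (1, 7), (1, 8), (1, 9), (1, 14), (1, 15), (2, 0), (2, 7), (2, 8), (2, 15)]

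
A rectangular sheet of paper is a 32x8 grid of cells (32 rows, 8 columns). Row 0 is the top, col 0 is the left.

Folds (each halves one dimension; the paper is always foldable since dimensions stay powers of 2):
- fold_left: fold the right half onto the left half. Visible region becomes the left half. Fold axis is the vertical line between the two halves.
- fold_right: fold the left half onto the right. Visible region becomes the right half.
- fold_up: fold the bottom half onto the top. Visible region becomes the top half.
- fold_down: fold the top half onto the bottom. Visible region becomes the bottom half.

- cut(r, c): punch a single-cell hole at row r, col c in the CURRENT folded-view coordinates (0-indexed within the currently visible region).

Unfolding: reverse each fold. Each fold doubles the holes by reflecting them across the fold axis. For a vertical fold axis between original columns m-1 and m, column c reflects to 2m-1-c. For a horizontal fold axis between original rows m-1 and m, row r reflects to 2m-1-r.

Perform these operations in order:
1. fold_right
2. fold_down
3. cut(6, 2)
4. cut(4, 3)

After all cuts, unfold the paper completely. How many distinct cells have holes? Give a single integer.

Op 1 fold_right: fold axis v@4; visible region now rows[0,32) x cols[4,8) = 32x4
Op 2 fold_down: fold axis h@16; visible region now rows[16,32) x cols[4,8) = 16x4
Op 3 cut(6, 2): punch at orig (22,6); cuts so far [(22, 6)]; region rows[16,32) x cols[4,8) = 16x4
Op 4 cut(4, 3): punch at orig (20,7); cuts so far [(20, 7), (22, 6)]; region rows[16,32) x cols[4,8) = 16x4
Unfold 1 (reflect across h@16): 4 holes -> [(9, 6), (11, 7), (20, 7), (22, 6)]
Unfold 2 (reflect across v@4): 8 holes -> [(9, 1), (9, 6), (11, 0), (11, 7), (20, 0), (20, 7), (22, 1), (22, 6)]

Answer: 8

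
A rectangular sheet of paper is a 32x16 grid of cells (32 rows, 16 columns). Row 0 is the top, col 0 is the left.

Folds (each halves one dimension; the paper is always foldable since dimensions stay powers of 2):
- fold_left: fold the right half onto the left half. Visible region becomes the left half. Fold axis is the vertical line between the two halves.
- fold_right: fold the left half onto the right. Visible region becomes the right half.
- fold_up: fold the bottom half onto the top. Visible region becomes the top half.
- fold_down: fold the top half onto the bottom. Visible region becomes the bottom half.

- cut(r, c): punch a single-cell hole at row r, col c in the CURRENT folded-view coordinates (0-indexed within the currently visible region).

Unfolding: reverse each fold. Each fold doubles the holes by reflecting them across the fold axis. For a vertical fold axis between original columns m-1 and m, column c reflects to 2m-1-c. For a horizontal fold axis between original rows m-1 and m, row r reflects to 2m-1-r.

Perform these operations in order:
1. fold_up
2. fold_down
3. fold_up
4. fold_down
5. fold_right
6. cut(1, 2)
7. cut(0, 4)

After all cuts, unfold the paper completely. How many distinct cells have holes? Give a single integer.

Op 1 fold_up: fold axis h@16; visible region now rows[0,16) x cols[0,16) = 16x16
Op 2 fold_down: fold axis h@8; visible region now rows[8,16) x cols[0,16) = 8x16
Op 3 fold_up: fold axis h@12; visible region now rows[8,12) x cols[0,16) = 4x16
Op 4 fold_down: fold axis h@10; visible region now rows[10,12) x cols[0,16) = 2x16
Op 5 fold_right: fold axis v@8; visible region now rows[10,12) x cols[8,16) = 2x8
Op 6 cut(1, 2): punch at orig (11,10); cuts so far [(11, 10)]; region rows[10,12) x cols[8,16) = 2x8
Op 7 cut(0, 4): punch at orig (10,12); cuts so far [(10, 12), (11, 10)]; region rows[10,12) x cols[8,16) = 2x8
Unfold 1 (reflect across v@8): 4 holes -> [(10, 3), (10, 12), (11, 5), (11, 10)]
Unfold 2 (reflect across h@10): 8 holes -> [(8, 5), (8, 10), (9, 3), (9, 12), (10, 3), (10, 12), (11, 5), (11, 10)]
Unfold 3 (reflect across h@12): 16 holes -> [(8, 5), (8, 10), (9, 3), (9, 12), (10, 3), (10, 12), (11, 5), (11, 10), (12, 5), (12, 10), (13, 3), (13, 12), (14, 3), (14, 12), (15, 5), (15, 10)]
Unfold 4 (reflect across h@8): 32 holes -> [(0, 5), (0, 10), (1, 3), (1, 12), (2, 3), (2, 12), (3, 5), (3, 10), (4, 5), (4, 10), (5, 3), (5, 12), (6, 3), (6, 12), (7, 5), (7, 10), (8, 5), (8, 10), (9, 3), (9, 12), (10, 3), (10, 12), (11, 5), (11, 10), (12, 5), (12, 10), (13, 3), (13, 12), (14, 3), (14, 12), (15, 5), (15, 10)]
Unfold 5 (reflect across h@16): 64 holes -> [(0, 5), (0, 10), (1, 3), (1, 12), (2, 3), (2, 12), (3, 5), (3, 10), (4, 5), (4, 10), (5, 3), (5, 12), (6, 3), (6, 12), (7, 5), (7, 10), (8, 5), (8, 10), (9, 3), (9, 12), (10, 3), (10, 12), (11, 5), (11, 10), (12, 5), (12, 10), (13, 3), (13, 12), (14, 3), (14, 12), (15, 5), (15, 10), (16, 5), (16, 10), (17, 3), (17, 12), (18, 3), (18, 12), (19, 5), (19, 10), (20, 5), (20, 10), (21, 3), (21, 12), (22, 3), (22, 12), (23, 5), (23, 10), (24, 5), (24, 10), (25, 3), (25, 12), (26, 3), (26, 12), (27, 5), (27, 10), (28, 5), (28, 10), (29, 3), (29, 12), (30, 3), (30, 12), (31, 5), (31, 10)]

Answer: 64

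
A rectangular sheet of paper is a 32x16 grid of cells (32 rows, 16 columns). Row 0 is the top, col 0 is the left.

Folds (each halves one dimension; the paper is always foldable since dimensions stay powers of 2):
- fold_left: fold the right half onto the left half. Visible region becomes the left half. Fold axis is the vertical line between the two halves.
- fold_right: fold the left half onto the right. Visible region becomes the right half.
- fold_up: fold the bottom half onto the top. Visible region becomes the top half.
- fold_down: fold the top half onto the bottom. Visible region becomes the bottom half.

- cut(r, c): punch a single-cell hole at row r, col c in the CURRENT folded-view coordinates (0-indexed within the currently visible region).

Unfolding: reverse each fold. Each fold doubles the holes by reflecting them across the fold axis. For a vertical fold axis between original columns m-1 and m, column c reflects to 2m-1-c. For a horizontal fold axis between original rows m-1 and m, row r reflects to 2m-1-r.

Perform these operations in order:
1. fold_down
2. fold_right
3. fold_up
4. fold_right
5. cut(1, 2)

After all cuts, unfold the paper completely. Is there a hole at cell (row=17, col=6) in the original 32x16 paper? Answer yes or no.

Answer: yes

Derivation:
Op 1 fold_down: fold axis h@16; visible region now rows[16,32) x cols[0,16) = 16x16
Op 2 fold_right: fold axis v@8; visible region now rows[16,32) x cols[8,16) = 16x8
Op 3 fold_up: fold axis h@24; visible region now rows[16,24) x cols[8,16) = 8x8
Op 4 fold_right: fold axis v@12; visible region now rows[16,24) x cols[12,16) = 8x4
Op 5 cut(1, 2): punch at orig (17,14); cuts so far [(17, 14)]; region rows[16,24) x cols[12,16) = 8x4
Unfold 1 (reflect across v@12): 2 holes -> [(17, 9), (17, 14)]
Unfold 2 (reflect across h@24): 4 holes -> [(17, 9), (17, 14), (30, 9), (30, 14)]
Unfold 3 (reflect across v@8): 8 holes -> [(17, 1), (17, 6), (17, 9), (17, 14), (30, 1), (30, 6), (30, 9), (30, 14)]
Unfold 4 (reflect across h@16): 16 holes -> [(1, 1), (1, 6), (1, 9), (1, 14), (14, 1), (14, 6), (14, 9), (14, 14), (17, 1), (17, 6), (17, 9), (17, 14), (30, 1), (30, 6), (30, 9), (30, 14)]
Holes: [(1, 1), (1, 6), (1, 9), (1, 14), (14, 1), (14, 6), (14, 9), (14, 14), (17, 1), (17, 6), (17, 9), (17, 14), (30, 1), (30, 6), (30, 9), (30, 14)]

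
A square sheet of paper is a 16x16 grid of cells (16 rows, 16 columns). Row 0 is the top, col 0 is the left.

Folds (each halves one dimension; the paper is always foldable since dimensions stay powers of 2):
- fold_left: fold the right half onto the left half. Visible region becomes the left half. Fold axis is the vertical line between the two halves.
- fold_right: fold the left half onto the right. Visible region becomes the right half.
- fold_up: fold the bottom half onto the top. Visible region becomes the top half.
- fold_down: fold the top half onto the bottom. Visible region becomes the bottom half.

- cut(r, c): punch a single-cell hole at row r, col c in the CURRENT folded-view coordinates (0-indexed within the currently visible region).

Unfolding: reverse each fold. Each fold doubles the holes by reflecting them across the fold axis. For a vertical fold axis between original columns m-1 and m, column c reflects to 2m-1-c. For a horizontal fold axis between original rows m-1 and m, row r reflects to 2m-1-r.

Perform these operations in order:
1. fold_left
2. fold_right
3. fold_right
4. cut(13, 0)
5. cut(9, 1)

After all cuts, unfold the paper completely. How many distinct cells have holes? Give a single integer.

Answer: 16

Derivation:
Op 1 fold_left: fold axis v@8; visible region now rows[0,16) x cols[0,8) = 16x8
Op 2 fold_right: fold axis v@4; visible region now rows[0,16) x cols[4,8) = 16x4
Op 3 fold_right: fold axis v@6; visible region now rows[0,16) x cols[6,8) = 16x2
Op 4 cut(13, 0): punch at orig (13,6); cuts so far [(13, 6)]; region rows[0,16) x cols[6,8) = 16x2
Op 5 cut(9, 1): punch at orig (9,7); cuts so far [(9, 7), (13, 6)]; region rows[0,16) x cols[6,8) = 16x2
Unfold 1 (reflect across v@6): 4 holes -> [(9, 4), (9, 7), (13, 5), (13, 6)]
Unfold 2 (reflect across v@4): 8 holes -> [(9, 0), (9, 3), (9, 4), (9, 7), (13, 1), (13, 2), (13, 5), (13, 6)]
Unfold 3 (reflect across v@8): 16 holes -> [(9, 0), (9, 3), (9, 4), (9, 7), (9, 8), (9, 11), (9, 12), (9, 15), (13, 1), (13, 2), (13, 5), (13, 6), (13, 9), (13, 10), (13, 13), (13, 14)]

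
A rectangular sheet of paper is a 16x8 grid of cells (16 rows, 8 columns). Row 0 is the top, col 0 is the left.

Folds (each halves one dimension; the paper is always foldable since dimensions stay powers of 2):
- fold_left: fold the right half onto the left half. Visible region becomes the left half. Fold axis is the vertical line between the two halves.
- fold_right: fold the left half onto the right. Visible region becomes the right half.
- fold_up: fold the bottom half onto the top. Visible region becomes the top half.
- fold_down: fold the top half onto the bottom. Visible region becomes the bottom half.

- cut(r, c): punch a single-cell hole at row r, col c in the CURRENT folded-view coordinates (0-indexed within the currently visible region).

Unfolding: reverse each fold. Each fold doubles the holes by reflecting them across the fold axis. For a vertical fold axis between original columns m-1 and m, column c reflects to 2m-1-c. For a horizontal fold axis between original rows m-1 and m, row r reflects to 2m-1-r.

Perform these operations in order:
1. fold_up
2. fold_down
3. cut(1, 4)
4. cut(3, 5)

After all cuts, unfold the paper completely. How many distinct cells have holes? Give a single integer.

Op 1 fold_up: fold axis h@8; visible region now rows[0,8) x cols[0,8) = 8x8
Op 2 fold_down: fold axis h@4; visible region now rows[4,8) x cols[0,8) = 4x8
Op 3 cut(1, 4): punch at orig (5,4); cuts so far [(5, 4)]; region rows[4,8) x cols[0,8) = 4x8
Op 4 cut(3, 5): punch at orig (7,5); cuts so far [(5, 4), (7, 5)]; region rows[4,8) x cols[0,8) = 4x8
Unfold 1 (reflect across h@4): 4 holes -> [(0, 5), (2, 4), (5, 4), (7, 5)]
Unfold 2 (reflect across h@8): 8 holes -> [(0, 5), (2, 4), (5, 4), (7, 5), (8, 5), (10, 4), (13, 4), (15, 5)]

Answer: 8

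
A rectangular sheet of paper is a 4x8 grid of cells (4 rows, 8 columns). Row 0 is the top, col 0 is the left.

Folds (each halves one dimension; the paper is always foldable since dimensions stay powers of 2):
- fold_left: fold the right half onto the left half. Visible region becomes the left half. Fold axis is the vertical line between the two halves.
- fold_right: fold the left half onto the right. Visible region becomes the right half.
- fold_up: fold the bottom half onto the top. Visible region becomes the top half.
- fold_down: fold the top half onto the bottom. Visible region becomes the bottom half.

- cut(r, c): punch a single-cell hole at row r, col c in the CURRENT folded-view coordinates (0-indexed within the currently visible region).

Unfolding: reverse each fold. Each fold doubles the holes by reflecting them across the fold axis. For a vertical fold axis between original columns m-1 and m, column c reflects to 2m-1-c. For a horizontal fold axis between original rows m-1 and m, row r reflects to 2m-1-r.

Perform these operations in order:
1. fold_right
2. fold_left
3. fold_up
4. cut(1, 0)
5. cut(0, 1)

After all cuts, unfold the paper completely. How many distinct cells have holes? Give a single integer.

Op 1 fold_right: fold axis v@4; visible region now rows[0,4) x cols[4,8) = 4x4
Op 2 fold_left: fold axis v@6; visible region now rows[0,4) x cols[4,6) = 4x2
Op 3 fold_up: fold axis h@2; visible region now rows[0,2) x cols[4,6) = 2x2
Op 4 cut(1, 0): punch at orig (1,4); cuts so far [(1, 4)]; region rows[0,2) x cols[4,6) = 2x2
Op 5 cut(0, 1): punch at orig (0,5); cuts so far [(0, 5), (1, 4)]; region rows[0,2) x cols[4,6) = 2x2
Unfold 1 (reflect across h@2): 4 holes -> [(0, 5), (1, 4), (2, 4), (3, 5)]
Unfold 2 (reflect across v@6): 8 holes -> [(0, 5), (0, 6), (1, 4), (1, 7), (2, 4), (2, 7), (3, 5), (3, 6)]
Unfold 3 (reflect across v@4): 16 holes -> [(0, 1), (0, 2), (0, 5), (0, 6), (1, 0), (1, 3), (1, 4), (1, 7), (2, 0), (2, 3), (2, 4), (2, 7), (3, 1), (3, 2), (3, 5), (3, 6)]

Answer: 16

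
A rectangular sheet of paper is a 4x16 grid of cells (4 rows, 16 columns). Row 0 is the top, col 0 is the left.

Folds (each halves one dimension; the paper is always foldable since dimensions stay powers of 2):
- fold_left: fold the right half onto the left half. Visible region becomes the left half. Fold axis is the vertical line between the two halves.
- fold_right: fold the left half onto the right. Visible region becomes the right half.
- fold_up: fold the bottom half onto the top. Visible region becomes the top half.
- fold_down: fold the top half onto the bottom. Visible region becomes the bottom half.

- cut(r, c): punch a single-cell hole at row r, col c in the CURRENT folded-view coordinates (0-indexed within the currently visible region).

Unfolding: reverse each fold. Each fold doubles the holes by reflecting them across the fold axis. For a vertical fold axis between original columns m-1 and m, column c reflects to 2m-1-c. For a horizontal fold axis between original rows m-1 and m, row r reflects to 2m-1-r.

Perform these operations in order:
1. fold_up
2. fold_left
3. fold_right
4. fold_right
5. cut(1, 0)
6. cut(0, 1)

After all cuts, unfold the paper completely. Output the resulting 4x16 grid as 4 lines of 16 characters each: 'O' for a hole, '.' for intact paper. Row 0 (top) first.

Answer: O..OO..OO..OO..O
.OO..OO..OO..OO.
.OO..OO..OO..OO.
O..OO..OO..OO..O

Derivation:
Op 1 fold_up: fold axis h@2; visible region now rows[0,2) x cols[0,16) = 2x16
Op 2 fold_left: fold axis v@8; visible region now rows[0,2) x cols[0,8) = 2x8
Op 3 fold_right: fold axis v@4; visible region now rows[0,2) x cols[4,8) = 2x4
Op 4 fold_right: fold axis v@6; visible region now rows[0,2) x cols[6,8) = 2x2
Op 5 cut(1, 0): punch at orig (1,6); cuts so far [(1, 6)]; region rows[0,2) x cols[6,8) = 2x2
Op 6 cut(0, 1): punch at orig (0,7); cuts so far [(0, 7), (1, 6)]; region rows[0,2) x cols[6,8) = 2x2
Unfold 1 (reflect across v@6): 4 holes -> [(0, 4), (0, 7), (1, 5), (1, 6)]
Unfold 2 (reflect across v@4): 8 holes -> [(0, 0), (0, 3), (0, 4), (0, 7), (1, 1), (1, 2), (1, 5), (1, 6)]
Unfold 3 (reflect across v@8): 16 holes -> [(0, 0), (0, 3), (0, 4), (0, 7), (0, 8), (0, 11), (0, 12), (0, 15), (1, 1), (1, 2), (1, 5), (1, 6), (1, 9), (1, 10), (1, 13), (1, 14)]
Unfold 4 (reflect across h@2): 32 holes -> [(0, 0), (0, 3), (0, 4), (0, 7), (0, 8), (0, 11), (0, 12), (0, 15), (1, 1), (1, 2), (1, 5), (1, 6), (1, 9), (1, 10), (1, 13), (1, 14), (2, 1), (2, 2), (2, 5), (2, 6), (2, 9), (2, 10), (2, 13), (2, 14), (3, 0), (3, 3), (3, 4), (3, 7), (3, 8), (3, 11), (3, 12), (3, 15)]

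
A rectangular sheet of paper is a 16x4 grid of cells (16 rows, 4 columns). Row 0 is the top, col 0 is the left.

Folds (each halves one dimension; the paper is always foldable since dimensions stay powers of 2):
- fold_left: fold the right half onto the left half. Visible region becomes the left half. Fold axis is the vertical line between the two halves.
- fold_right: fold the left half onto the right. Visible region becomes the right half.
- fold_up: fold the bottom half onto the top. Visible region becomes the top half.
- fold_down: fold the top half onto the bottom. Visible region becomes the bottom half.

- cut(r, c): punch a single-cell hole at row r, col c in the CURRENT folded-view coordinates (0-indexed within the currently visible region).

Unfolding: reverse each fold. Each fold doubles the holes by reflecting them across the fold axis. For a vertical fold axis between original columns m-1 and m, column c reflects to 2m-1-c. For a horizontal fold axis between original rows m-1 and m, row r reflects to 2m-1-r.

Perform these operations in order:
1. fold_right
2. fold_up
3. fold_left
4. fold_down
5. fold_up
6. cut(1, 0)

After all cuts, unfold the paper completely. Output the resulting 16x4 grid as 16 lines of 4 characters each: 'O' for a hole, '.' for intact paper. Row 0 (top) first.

Answer: ....
OOOO
OOOO
....
....
OOOO
OOOO
....
....
OOOO
OOOO
....
....
OOOO
OOOO
....

Derivation:
Op 1 fold_right: fold axis v@2; visible region now rows[0,16) x cols[2,4) = 16x2
Op 2 fold_up: fold axis h@8; visible region now rows[0,8) x cols[2,4) = 8x2
Op 3 fold_left: fold axis v@3; visible region now rows[0,8) x cols[2,3) = 8x1
Op 4 fold_down: fold axis h@4; visible region now rows[4,8) x cols[2,3) = 4x1
Op 5 fold_up: fold axis h@6; visible region now rows[4,6) x cols[2,3) = 2x1
Op 6 cut(1, 0): punch at orig (5,2); cuts so far [(5, 2)]; region rows[4,6) x cols[2,3) = 2x1
Unfold 1 (reflect across h@6): 2 holes -> [(5, 2), (6, 2)]
Unfold 2 (reflect across h@4): 4 holes -> [(1, 2), (2, 2), (5, 2), (6, 2)]
Unfold 3 (reflect across v@3): 8 holes -> [(1, 2), (1, 3), (2, 2), (2, 3), (5, 2), (5, 3), (6, 2), (6, 3)]
Unfold 4 (reflect across h@8): 16 holes -> [(1, 2), (1, 3), (2, 2), (2, 3), (5, 2), (5, 3), (6, 2), (6, 3), (9, 2), (9, 3), (10, 2), (10, 3), (13, 2), (13, 3), (14, 2), (14, 3)]
Unfold 5 (reflect across v@2): 32 holes -> [(1, 0), (1, 1), (1, 2), (1, 3), (2, 0), (2, 1), (2, 2), (2, 3), (5, 0), (5, 1), (5, 2), (5, 3), (6, 0), (6, 1), (6, 2), (6, 3), (9, 0), (9, 1), (9, 2), (9, 3), (10, 0), (10, 1), (10, 2), (10, 3), (13, 0), (13, 1), (13, 2), (13, 3), (14, 0), (14, 1), (14, 2), (14, 3)]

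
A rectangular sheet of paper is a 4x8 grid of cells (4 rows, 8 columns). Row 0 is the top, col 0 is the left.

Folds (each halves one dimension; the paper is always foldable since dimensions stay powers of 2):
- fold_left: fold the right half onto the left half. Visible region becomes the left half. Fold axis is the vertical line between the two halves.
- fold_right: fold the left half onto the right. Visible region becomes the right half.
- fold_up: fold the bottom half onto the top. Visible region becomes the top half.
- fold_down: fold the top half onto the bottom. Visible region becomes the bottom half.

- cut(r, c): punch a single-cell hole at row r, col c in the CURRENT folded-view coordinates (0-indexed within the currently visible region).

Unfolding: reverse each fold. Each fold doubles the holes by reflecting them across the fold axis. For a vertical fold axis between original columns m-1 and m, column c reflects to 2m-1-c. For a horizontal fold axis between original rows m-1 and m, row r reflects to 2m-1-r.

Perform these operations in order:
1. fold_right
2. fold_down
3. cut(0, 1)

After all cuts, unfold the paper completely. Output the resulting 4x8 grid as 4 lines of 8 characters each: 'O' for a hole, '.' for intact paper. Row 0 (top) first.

Op 1 fold_right: fold axis v@4; visible region now rows[0,4) x cols[4,8) = 4x4
Op 2 fold_down: fold axis h@2; visible region now rows[2,4) x cols[4,8) = 2x4
Op 3 cut(0, 1): punch at orig (2,5); cuts so far [(2, 5)]; region rows[2,4) x cols[4,8) = 2x4
Unfold 1 (reflect across h@2): 2 holes -> [(1, 5), (2, 5)]
Unfold 2 (reflect across v@4): 4 holes -> [(1, 2), (1, 5), (2, 2), (2, 5)]

Answer: ........
..O..O..
..O..O..
........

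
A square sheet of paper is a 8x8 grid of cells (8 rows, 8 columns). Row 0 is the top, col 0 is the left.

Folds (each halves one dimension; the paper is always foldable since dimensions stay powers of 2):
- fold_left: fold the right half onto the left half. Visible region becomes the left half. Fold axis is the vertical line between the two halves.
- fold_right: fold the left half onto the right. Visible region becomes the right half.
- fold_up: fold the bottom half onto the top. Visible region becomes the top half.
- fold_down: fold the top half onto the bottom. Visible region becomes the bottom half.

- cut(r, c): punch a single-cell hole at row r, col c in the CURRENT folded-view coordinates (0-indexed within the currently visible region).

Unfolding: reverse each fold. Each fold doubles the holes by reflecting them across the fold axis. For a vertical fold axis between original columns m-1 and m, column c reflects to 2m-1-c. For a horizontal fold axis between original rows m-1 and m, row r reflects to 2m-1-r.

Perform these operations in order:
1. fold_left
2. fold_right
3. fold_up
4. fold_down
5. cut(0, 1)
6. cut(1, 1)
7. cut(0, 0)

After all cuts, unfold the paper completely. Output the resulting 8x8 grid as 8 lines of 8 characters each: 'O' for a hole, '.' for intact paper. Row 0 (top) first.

Op 1 fold_left: fold axis v@4; visible region now rows[0,8) x cols[0,4) = 8x4
Op 2 fold_right: fold axis v@2; visible region now rows[0,8) x cols[2,4) = 8x2
Op 3 fold_up: fold axis h@4; visible region now rows[0,4) x cols[2,4) = 4x2
Op 4 fold_down: fold axis h@2; visible region now rows[2,4) x cols[2,4) = 2x2
Op 5 cut(0, 1): punch at orig (2,3); cuts so far [(2, 3)]; region rows[2,4) x cols[2,4) = 2x2
Op 6 cut(1, 1): punch at orig (3,3); cuts so far [(2, 3), (3, 3)]; region rows[2,4) x cols[2,4) = 2x2
Op 7 cut(0, 0): punch at orig (2,2); cuts so far [(2, 2), (2, 3), (3, 3)]; region rows[2,4) x cols[2,4) = 2x2
Unfold 1 (reflect across h@2): 6 holes -> [(0, 3), (1, 2), (1, 3), (2, 2), (2, 3), (3, 3)]
Unfold 2 (reflect across h@4): 12 holes -> [(0, 3), (1, 2), (1, 3), (2, 2), (2, 3), (3, 3), (4, 3), (5, 2), (5, 3), (6, 2), (6, 3), (7, 3)]
Unfold 3 (reflect across v@2): 24 holes -> [(0, 0), (0, 3), (1, 0), (1, 1), (1, 2), (1, 3), (2, 0), (2, 1), (2, 2), (2, 3), (3, 0), (3, 3), (4, 0), (4, 3), (5, 0), (5, 1), (5, 2), (5, 3), (6, 0), (6, 1), (6, 2), (6, 3), (7, 0), (7, 3)]
Unfold 4 (reflect across v@4): 48 holes -> [(0, 0), (0, 3), (0, 4), (0, 7), (1, 0), (1, 1), (1, 2), (1, 3), (1, 4), (1, 5), (1, 6), (1, 7), (2, 0), (2, 1), (2, 2), (2, 3), (2, 4), (2, 5), (2, 6), (2, 7), (3, 0), (3, 3), (3, 4), (3, 7), (4, 0), (4, 3), (4, 4), (4, 7), (5, 0), (5, 1), (5, 2), (5, 3), (5, 4), (5, 5), (5, 6), (5, 7), (6, 0), (6, 1), (6, 2), (6, 3), (6, 4), (6, 5), (6, 6), (6, 7), (7, 0), (7, 3), (7, 4), (7, 7)]

Answer: O..OO..O
OOOOOOOO
OOOOOOOO
O..OO..O
O..OO..O
OOOOOOOO
OOOOOOOO
O..OO..O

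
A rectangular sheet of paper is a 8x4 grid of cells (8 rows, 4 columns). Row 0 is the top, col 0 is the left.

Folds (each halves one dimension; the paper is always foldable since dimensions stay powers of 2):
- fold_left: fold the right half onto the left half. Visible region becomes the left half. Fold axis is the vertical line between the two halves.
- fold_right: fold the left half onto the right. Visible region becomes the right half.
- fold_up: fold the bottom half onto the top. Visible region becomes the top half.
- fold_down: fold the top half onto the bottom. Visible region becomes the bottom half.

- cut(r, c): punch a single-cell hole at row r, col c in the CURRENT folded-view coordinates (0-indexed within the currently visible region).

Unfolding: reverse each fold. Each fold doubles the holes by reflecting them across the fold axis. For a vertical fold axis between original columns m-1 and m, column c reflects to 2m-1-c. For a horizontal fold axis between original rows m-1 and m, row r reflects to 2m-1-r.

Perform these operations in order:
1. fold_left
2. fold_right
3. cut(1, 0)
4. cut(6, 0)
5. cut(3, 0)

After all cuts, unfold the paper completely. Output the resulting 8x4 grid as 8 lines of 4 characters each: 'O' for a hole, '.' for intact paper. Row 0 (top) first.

Op 1 fold_left: fold axis v@2; visible region now rows[0,8) x cols[0,2) = 8x2
Op 2 fold_right: fold axis v@1; visible region now rows[0,8) x cols[1,2) = 8x1
Op 3 cut(1, 0): punch at orig (1,1); cuts so far [(1, 1)]; region rows[0,8) x cols[1,2) = 8x1
Op 4 cut(6, 0): punch at orig (6,1); cuts so far [(1, 1), (6, 1)]; region rows[0,8) x cols[1,2) = 8x1
Op 5 cut(3, 0): punch at orig (3,1); cuts so far [(1, 1), (3, 1), (6, 1)]; region rows[0,8) x cols[1,2) = 8x1
Unfold 1 (reflect across v@1): 6 holes -> [(1, 0), (1, 1), (3, 0), (3, 1), (6, 0), (6, 1)]
Unfold 2 (reflect across v@2): 12 holes -> [(1, 0), (1, 1), (1, 2), (1, 3), (3, 0), (3, 1), (3, 2), (3, 3), (6, 0), (6, 1), (6, 2), (6, 3)]

Answer: ....
OOOO
....
OOOO
....
....
OOOO
....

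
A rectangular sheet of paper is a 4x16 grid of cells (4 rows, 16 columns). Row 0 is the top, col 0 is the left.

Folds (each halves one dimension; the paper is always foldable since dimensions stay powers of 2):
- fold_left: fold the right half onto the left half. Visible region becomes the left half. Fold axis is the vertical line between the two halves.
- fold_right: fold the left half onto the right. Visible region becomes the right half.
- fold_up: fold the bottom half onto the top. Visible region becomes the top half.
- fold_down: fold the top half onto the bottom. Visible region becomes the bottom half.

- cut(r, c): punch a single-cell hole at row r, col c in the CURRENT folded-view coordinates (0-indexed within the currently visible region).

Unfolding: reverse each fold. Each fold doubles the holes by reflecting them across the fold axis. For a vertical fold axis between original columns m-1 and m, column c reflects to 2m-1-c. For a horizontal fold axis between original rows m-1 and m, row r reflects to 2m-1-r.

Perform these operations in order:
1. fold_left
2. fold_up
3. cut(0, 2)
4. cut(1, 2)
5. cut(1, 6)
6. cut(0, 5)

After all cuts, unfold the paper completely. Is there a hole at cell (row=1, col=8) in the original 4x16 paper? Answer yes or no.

Op 1 fold_left: fold axis v@8; visible region now rows[0,4) x cols[0,8) = 4x8
Op 2 fold_up: fold axis h@2; visible region now rows[0,2) x cols[0,8) = 2x8
Op 3 cut(0, 2): punch at orig (0,2); cuts so far [(0, 2)]; region rows[0,2) x cols[0,8) = 2x8
Op 4 cut(1, 2): punch at orig (1,2); cuts so far [(0, 2), (1, 2)]; region rows[0,2) x cols[0,8) = 2x8
Op 5 cut(1, 6): punch at orig (1,6); cuts so far [(0, 2), (1, 2), (1, 6)]; region rows[0,2) x cols[0,8) = 2x8
Op 6 cut(0, 5): punch at orig (0,5); cuts so far [(0, 2), (0, 5), (1, 2), (1, 6)]; region rows[0,2) x cols[0,8) = 2x8
Unfold 1 (reflect across h@2): 8 holes -> [(0, 2), (0, 5), (1, 2), (1, 6), (2, 2), (2, 6), (3, 2), (3, 5)]
Unfold 2 (reflect across v@8): 16 holes -> [(0, 2), (0, 5), (0, 10), (0, 13), (1, 2), (1, 6), (1, 9), (1, 13), (2, 2), (2, 6), (2, 9), (2, 13), (3, 2), (3, 5), (3, 10), (3, 13)]
Holes: [(0, 2), (0, 5), (0, 10), (0, 13), (1, 2), (1, 6), (1, 9), (1, 13), (2, 2), (2, 6), (2, 9), (2, 13), (3, 2), (3, 5), (3, 10), (3, 13)]

Answer: no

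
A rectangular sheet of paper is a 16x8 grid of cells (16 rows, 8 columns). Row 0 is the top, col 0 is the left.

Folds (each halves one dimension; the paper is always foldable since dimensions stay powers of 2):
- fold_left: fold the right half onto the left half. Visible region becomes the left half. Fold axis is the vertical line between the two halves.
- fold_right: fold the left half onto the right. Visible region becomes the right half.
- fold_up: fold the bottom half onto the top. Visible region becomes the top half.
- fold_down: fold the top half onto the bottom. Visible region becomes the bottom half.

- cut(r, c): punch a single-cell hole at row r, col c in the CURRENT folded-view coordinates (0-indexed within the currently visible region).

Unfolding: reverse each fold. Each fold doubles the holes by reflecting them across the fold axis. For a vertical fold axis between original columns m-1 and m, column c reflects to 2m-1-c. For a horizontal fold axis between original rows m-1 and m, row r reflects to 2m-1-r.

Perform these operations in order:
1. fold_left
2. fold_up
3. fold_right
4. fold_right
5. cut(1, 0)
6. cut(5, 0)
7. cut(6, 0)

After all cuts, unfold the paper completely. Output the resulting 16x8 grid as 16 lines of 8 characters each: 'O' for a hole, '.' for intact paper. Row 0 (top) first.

Answer: ........
OOOOOOOO
........
........
........
OOOOOOOO
OOOOOOOO
........
........
OOOOOOOO
OOOOOOOO
........
........
........
OOOOOOOO
........

Derivation:
Op 1 fold_left: fold axis v@4; visible region now rows[0,16) x cols[0,4) = 16x4
Op 2 fold_up: fold axis h@8; visible region now rows[0,8) x cols[0,4) = 8x4
Op 3 fold_right: fold axis v@2; visible region now rows[0,8) x cols[2,4) = 8x2
Op 4 fold_right: fold axis v@3; visible region now rows[0,8) x cols[3,4) = 8x1
Op 5 cut(1, 0): punch at orig (1,3); cuts so far [(1, 3)]; region rows[0,8) x cols[3,4) = 8x1
Op 6 cut(5, 0): punch at orig (5,3); cuts so far [(1, 3), (5, 3)]; region rows[0,8) x cols[3,4) = 8x1
Op 7 cut(6, 0): punch at orig (6,3); cuts so far [(1, 3), (5, 3), (6, 3)]; region rows[0,8) x cols[3,4) = 8x1
Unfold 1 (reflect across v@3): 6 holes -> [(1, 2), (1, 3), (5, 2), (5, 3), (6, 2), (6, 3)]
Unfold 2 (reflect across v@2): 12 holes -> [(1, 0), (1, 1), (1, 2), (1, 3), (5, 0), (5, 1), (5, 2), (5, 3), (6, 0), (6, 1), (6, 2), (6, 3)]
Unfold 3 (reflect across h@8): 24 holes -> [(1, 0), (1, 1), (1, 2), (1, 3), (5, 0), (5, 1), (5, 2), (5, 3), (6, 0), (6, 1), (6, 2), (6, 3), (9, 0), (9, 1), (9, 2), (9, 3), (10, 0), (10, 1), (10, 2), (10, 3), (14, 0), (14, 1), (14, 2), (14, 3)]
Unfold 4 (reflect across v@4): 48 holes -> [(1, 0), (1, 1), (1, 2), (1, 3), (1, 4), (1, 5), (1, 6), (1, 7), (5, 0), (5, 1), (5, 2), (5, 3), (5, 4), (5, 5), (5, 6), (5, 7), (6, 0), (6, 1), (6, 2), (6, 3), (6, 4), (6, 5), (6, 6), (6, 7), (9, 0), (9, 1), (9, 2), (9, 3), (9, 4), (9, 5), (9, 6), (9, 7), (10, 0), (10, 1), (10, 2), (10, 3), (10, 4), (10, 5), (10, 6), (10, 7), (14, 0), (14, 1), (14, 2), (14, 3), (14, 4), (14, 5), (14, 6), (14, 7)]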